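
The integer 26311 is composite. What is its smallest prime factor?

83

26311 is odd.
Digit sum 13, not divisible by 3.
Ends in 1: not divisible by 5.
7: 26311 = 7·3758 + 5
11: 26311 = 11·2391 + 10
13: 26311 = 13·2023 + 12
17: 26311 = 17·1547 + 12
19: 26311 = 19·1384 + 15
23: 26311 = 23·1143 + 22
29: 26311 = 29·907 + 8
31: 26311 = 31·848 + 23
37: 26311 = 37·711 + 4
41: 26311 = 41·641 + 30
43: 26311 = 43·611 + 38
47: 26311 = 47·559 + 38
53: 26311 = 53·496 + 23
59: 26311 = 59·445 + 56
61: 26311 = 61·431 + 20
67: 26311 = 67·392 + 47
71: 26311 = 71·370 + 41
73: 26311 = 73·360 + 31
79: 26311 = 79·333 + 4
83: 26311 = 83·317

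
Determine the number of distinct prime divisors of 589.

589 = 19 · 31
589 = 19 · 31, which has 2 distinct prime factors.

2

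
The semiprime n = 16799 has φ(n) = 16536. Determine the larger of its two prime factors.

157

φ(n) = (p−1)(q−1) = n − (p+q) + 1, so p + q = 16799 − 16536 + 1 = 264.
p and q are the roots of t² − 264t + 16799 = 0.
Discriminant: 264² − 4·16799 = 69696 − 67196 = 2500; √2500 = 50.
q = (264 − 50)/2 = 107, p = (264 + 50)/2 = 157.
Check: 107 · 157 = 16799.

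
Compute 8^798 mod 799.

8^1 ≡ 8 (mod 799)
8^2 ≡ 8^2 = 64 ≡ 64 (mod 799)
8^4 ≡ 64^2 = 4096 ≡ 101 (mod 799)
8^8 ≡ 101^2 = 10201 ≡ 613 (mod 799)
8^16 ≡ 613^2 = 375769 ≡ 239 (mod 799)
8^32 ≡ 239^2 = 57121 ≡ 392 (mod 799)
8^64 ≡ 392^2 = 153664 ≡ 256 (mod 799)
8^128 ≡ 256^2 = 65536 ≡ 18 (mod 799)
8^256 ≡ 18^2 = 324 ≡ 324 (mod 799)
8^512 ≡ 324^2 = 104976 ≡ 307 (mod 799)
798 = 512 + 256 + 16 + 8 + 4 + 2 in binary powers of 2.
So 8^798 ≡ 307 · 324 · 239 · 613 · 101 · 64 ≡ 4 (mod 799).
Since 4 ≠ 1, base 8 is a Fermat witness: 799 is composite.

4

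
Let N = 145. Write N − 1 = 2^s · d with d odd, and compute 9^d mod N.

64

145 − 1 = 144 = 2^4 · 9, so d = 9.
9^1 ≡ 9 (mod 145)
9^2 ≡ 9^2 = 81 ≡ 81 (mod 145)
9^4 ≡ 81^2 = 6561 ≡ 36 (mod 145)
9^8 ≡ 36^2 = 1296 ≡ 136 (mod 145)
9 = 8 + 1 in binary powers of 2.
So 9^9 ≡ 136 · 9 ≡ 64 (mod 145).
Squaring chain: 64 → 36 → 136 → 81; never reaches −1, so base 9 is a Miller–Rabin witness that 145 is composite.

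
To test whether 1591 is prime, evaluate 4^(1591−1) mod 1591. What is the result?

692

4^1 ≡ 4 (mod 1591)
4^2 ≡ 4^2 = 16 ≡ 16 (mod 1591)
4^4 ≡ 16^2 = 256 ≡ 256 (mod 1591)
4^8 ≡ 256^2 = 65536 ≡ 305 (mod 1591)
4^16 ≡ 305^2 = 93025 ≡ 747 (mod 1591)
4^32 ≡ 747^2 = 558009 ≡ 1159 (mod 1591)
4^64 ≡ 1159^2 = 1343281 ≡ 477 (mod 1591)
4^128 ≡ 477^2 = 227529 ≡ 16 (mod 1591)
4^256 ≡ 16^2 = 256 ≡ 256 (mod 1591)
4^512 ≡ 256^2 = 65536 ≡ 305 (mod 1591)
4^1024 ≡ 305^2 = 93025 ≡ 747 (mod 1591)
1590 = 1024 + 512 + 32 + 16 + 4 + 2 in binary powers of 2.
So 4^1590 ≡ 747 · 305 · 1159 · 747 · 256 · 16 ≡ 692 (mod 1591).
Since 692 ≠ 1, base 4 is a Fermat witness: 1591 is composite.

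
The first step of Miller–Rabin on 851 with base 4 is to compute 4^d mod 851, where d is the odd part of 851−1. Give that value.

169

851 − 1 = 850 = 2^1 · 425, so d = 425.
4^1 ≡ 4 (mod 851)
4^2 ≡ 4^2 = 16 ≡ 16 (mod 851)
4^4 ≡ 16^2 = 256 ≡ 256 (mod 851)
4^8 ≡ 256^2 = 65536 ≡ 9 (mod 851)
4^16 ≡ 9^2 = 81 ≡ 81 (mod 851)
4^32 ≡ 81^2 = 6561 ≡ 604 (mod 851)
4^64 ≡ 604^2 = 364816 ≡ 588 (mod 851)
4^128 ≡ 588^2 = 345744 ≡ 238 (mod 851)
4^256 ≡ 238^2 = 56644 ≡ 478 (mod 851)
425 = 256 + 128 + 32 + 8 + 1 in binary powers of 2.
So 4^425 ≡ 478 · 238 · 604 · 9 · 4 ≡ 169 (mod 851).
Squaring chain: 169; never reaches −1, so base 4 is a Miller–Rabin witness that 851 is composite.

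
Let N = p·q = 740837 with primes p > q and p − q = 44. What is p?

883

Since p = q + 44, we have 740837 = q(q + 44), so q² + 44q − 740837 = 0.
Discriminant: 44² + 4·740837 = 1936 + 2963348 = 2965284; √2965284 = 1722.
q = (−44 + 1722)/2 = 839, and p = q + 44 = 883.
Check: 839 · 883 = 740837.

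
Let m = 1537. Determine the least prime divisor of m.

29

1537 is odd.
Digit sum 16, not divisible by 3.
Ends in 7: not divisible by 5.
7: 1537 = 7·219 + 4
11: 1537 = 11·139 + 8
13: 1537 = 13·118 + 3
17: 1537 = 17·90 + 7
19: 1537 = 19·80 + 17
23: 1537 = 23·66 + 19
29: 1537 = 29·53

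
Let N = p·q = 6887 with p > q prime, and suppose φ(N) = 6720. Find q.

71

φ(n) = (p−1)(q−1) = n − (p+q) + 1, so p + q = 6887 − 6720 + 1 = 168.
p and q are the roots of t² − 168t + 6887 = 0.
Discriminant: 168² − 4·6887 = 28224 − 27548 = 676; √676 = 26.
q = (168 − 26)/2 = 71, p = (168 + 26)/2 = 97.
Check: 71 · 97 = 6887.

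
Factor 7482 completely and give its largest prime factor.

7482 = 2 · 3741
3741 = 3 · 1247
1247 = 29 · 43
43 is prime.
So 7482 = 2 · 3 · 29 · 43; the largest prime factor is 43.

43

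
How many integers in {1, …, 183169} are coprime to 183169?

Factor: 183169 = 7 · 137 · 191.
φ(183169) = (7−1) · (137−1) · (191−1) = 6 · 136 · 190 = 155040.

155040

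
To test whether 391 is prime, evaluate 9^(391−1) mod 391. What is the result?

123

9^1 ≡ 9 (mod 391)
9^2 ≡ 9^2 = 81 ≡ 81 (mod 391)
9^4 ≡ 81^2 = 6561 ≡ 305 (mod 391)
9^8 ≡ 305^2 = 93025 ≡ 358 (mod 391)
9^16 ≡ 358^2 = 128164 ≡ 307 (mod 391)
9^32 ≡ 307^2 = 94249 ≡ 18 (mod 391)
9^64 ≡ 18^2 = 324 ≡ 324 (mod 391)
9^128 ≡ 324^2 = 104976 ≡ 188 (mod 391)
9^256 ≡ 188^2 = 35344 ≡ 154 (mod 391)
390 = 256 + 128 + 4 + 2 in binary powers of 2.
So 9^390 ≡ 154 · 188 · 305 · 81 ≡ 123 (mod 391).
Since 123 ≠ 1, base 9 is a Fermat witness: 391 is composite.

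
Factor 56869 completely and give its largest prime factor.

56869 = 29 · 1961
1961 = 37 · 53
53 is prime.
So 56869 = 29 · 37 · 53; the largest prime factor is 53.

53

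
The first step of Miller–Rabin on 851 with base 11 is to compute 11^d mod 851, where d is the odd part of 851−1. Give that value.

851 − 1 = 850 = 2^1 · 425, so d = 425.
11^1 ≡ 11 (mod 851)
11^2 ≡ 11^2 = 121 ≡ 121 (mod 851)
11^4 ≡ 121^2 = 14641 ≡ 174 (mod 851)
11^8 ≡ 174^2 = 30276 ≡ 491 (mod 851)
11^16 ≡ 491^2 = 241081 ≡ 248 (mod 851)
11^32 ≡ 248^2 = 61504 ≡ 232 (mod 851)
11^64 ≡ 232^2 = 53824 ≡ 211 (mod 851)
11^128 ≡ 211^2 = 44521 ≡ 269 (mod 851)
11^256 ≡ 269^2 = 72361 ≡ 26 (mod 851)
425 = 256 + 128 + 32 + 8 + 1 in binary powers of 2.
So 11^425 ≡ 26 · 269 · 232 · 491 · 11 ≡ 582 (mod 851).
Squaring chain: 582; never reaches −1, so base 11 is a Miller–Rabin witness that 851 is composite.

582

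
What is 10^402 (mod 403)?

66

10^1 ≡ 10 (mod 403)
10^2 ≡ 10^2 = 100 ≡ 100 (mod 403)
10^4 ≡ 100^2 = 10000 ≡ 328 (mod 403)
10^8 ≡ 328^2 = 107584 ≡ 386 (mod 403)
10^16 ≡ 386^2 = 148996 ≡ 289 (mod 403)
10^32 ≡ 289^2 = 83521 ≡ 100 (mod 403)
10^64 ≡ 100^2 = 10000 ≡ 328 (mod 403)
10^128 ≡ 328^2 = 107584 ≡ 386 (mod 403)
10^256 ≡ 386^2 = 148996 ≡ 289 (mod 403)
402 = 256 + 128 + 16 + 2 in binary powers of 2.
So 10^402 ≡ 289 · 386 · 289 · 100 ≡ 66 (mod 403).
Since 66 ≠ 1, base 10 is a Fermat witness: 403 is composite.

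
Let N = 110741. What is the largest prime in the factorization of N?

110741 = 37 · 2993
2993 = 41 · 73
73 is prime.
So 110741 = 37 · 41 · 73; the largest prime factor is 73.

73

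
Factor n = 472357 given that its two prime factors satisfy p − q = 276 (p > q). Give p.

Since p = q + 276, we have 472357 = q(q + 276), so q² + 276q − 472357 = 0.
Discriminant: 276² + 4·472357 = 76176 + 1889428 = 1965604; √1965604 = 1402.
q = (−276 + 1402)/2 = 563, and p = q + 276 = 839.
Check: 563 · 839 = 472357.

839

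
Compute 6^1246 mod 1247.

6^1 ≡ 6 (mod 1247)
6^2 ≡ 6^2 = 36 ≡ 36 (mod 1247)
6^4 ≡ 36^2 = 1296 ≡ 49 (mod 1247)
6^8 ≡ 49^2 = 2401 ≡ 1154 (mod 1247)
6^16 ≡ 1154^2 = 1331716 ≡ 1167 (mod 1247)
6^32 ≡ 1167^2 = 1361889 ≡ 165 (mod 1247)
6^64 ≡ 165^2 = 27225 ≡ 1038 (mod 1247)
6^128 ≡ 1038^2 = 1077444 ≡ 36 (mod 1247)
6^256 ≡ 36^2 = 1296 ≡ 49 (mod 1247)
6^512 ≡ 49^2 = 2401 ≡ 1154 (mod 1247)
6^1024 ≡ 1154^2 = 1331716 ≡ 1167 (mod 1247)
1246 = 1024 + 128 + 64 + 16 + 8 + 4 + 2 in binary powers of 2.
So 6^1246 ≡ 1167 · 36 · 1038 · 1167 · 1154 · 49 · 36 ≡ 436 (mod 1247).
Since 436 ≠ 1, base 6 is a Fermat witness: 1247 is composite.

436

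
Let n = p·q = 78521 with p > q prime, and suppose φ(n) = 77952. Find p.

φ(n) = (p−1)(q−1) = n − (p+q) + 1, so p + q = 78521 − 77952 + 1 = 570.
p and q are the roots of t² − 570t + 78521 = 0.
Discriminant: 570² − 4·78521 = 324900 − 314084 = 10816; √10816 = 104.
q = (570 − 104)/2 = 233, p = (570 + 104)/2 = 337.
Check: 233 · 337 = 78521.

337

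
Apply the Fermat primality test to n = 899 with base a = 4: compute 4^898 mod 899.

219

4^1 ≡ 4 (mod 899)
4^2 ≡ 4^2 = 16 ≡ 16 (mod 899)
4^4 ≡ 16^2 = 256 ≡ 256 (mod 899)
4^8 ≡ 256^2 = 65536 ≡ 808 (mod 899)
4^16 ≡ 808^2 = 652864 ≡ 190 (mod 899)
4^32 ≡ 190^2 = 36100 ≡ 140 (mod 899)
4^64 ≡ 140^2 = 19600 ≡ 721 (mod 899)
4^128 ≡ 721^2 = 519841 ≡ 219 (mod 899)
4^256 ≡ 219^2 = 47961 ≡ 314 (mod 899)
4^512 ≡ 314^2 = 98596 ≡ 605 (mod 899)
898 = 512 + 256 + 128 + 2 in binary powers of 2.
So 4^898 ≡ 605 · 314 · 219 · 16 ≡ 219 (mod 899).
Since 219 ≠ 1, base 4 is a Fermat witness: 899 is composite.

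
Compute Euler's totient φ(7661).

Factor: 7661 = 47 · 163.
φ(7661) = (47−1) · (163−1) = 46 · 162 = 7452.

7452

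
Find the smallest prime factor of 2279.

43

2279 is odd.
Digit sum 20, not divisible by 3.
Ends in 9: not divisible by 5.
7: 2279 = 7·325 + 4
11: 2279 = 11·207 + 2
13: 2279 = 13·175 + 4
17: 2279 = 17·134 + 1
19: 2279 = 19·119 + 18
23: 2279 = 23·99 + 2
29: 2279 = 29·78 + 17
31: 2279 = 31·73 + 16
37: 2279 = 37·61 + 22
41: 2279 = 41·55 + 24
43: 2279 = 43·53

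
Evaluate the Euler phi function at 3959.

3816

Factor: 3959 = 37 · 107.
φ(3959) = (37−1) · (107−1) = 36 · 106 = 3816.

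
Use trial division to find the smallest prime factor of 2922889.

2922889 is odd.
Digit sum 40, not divisible by 3.
Ends in 9: not divisible by 5.
7: 2922889 = 7·417555 + 4
11: 2922889 = 11·265717 + 2
13: 2922889 = 13·224837 + 8
17: 2922889 = 17·171934 + 11
19: 2922889 = 19·153836 + 5
23: 2922889 = 23·127082 + 3
29: 2922889 = 29·100789 + 8
31: 2922889 = 31·94286 + 23
37: 2922889 = 37·78997

37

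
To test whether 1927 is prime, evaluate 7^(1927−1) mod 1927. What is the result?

758

7^1 ≡ 7 (mod 1927)
7^2 ≡ 7^2 = 49 ≡ 49 (mod 1927)
7^4 ≡ 49^2 = 2401 ≡ 474 (mod 1927)
7^8 ≡ 474^2 = 224676 ≡ 1144 (mod 1927)
7^16 ≡ 1144^2 = 1308736 ≡ 303 (mod 1927)
7^32 ≡ 303^2 = 91809 ≡ 1240 (mod 1927)
7^64 ≡ 1240^2 = 1537600 ≡ 1781 (mod 1927)
7^128 ≡ 1781^2 = 3171961 ≡ 119 (mod 1927)
7^256 ≡ 119^2 = 14161 ≡ 672 (mod 1927)
7^512 ≡ 672^2 = 451584 ≡ 666 (mod 1927)
7^1024 ≡ 666^2 = 443556 ≡ 346 (mod 1927)
1926 = 1024 + 512 + 256 + 128 + 4 + 2 in binary powers of 2.
So 7^1926 ≡ 346 · 666 · 672 · 119 · 474 · 49 ≡ 758 (mod 1927).
Since 758 ≠ 1, base 7 is a Fermat witness: 1927 is composite.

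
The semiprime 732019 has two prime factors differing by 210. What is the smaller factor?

757

Since p = q + 210, we have 732019 = q(q + 210), so q² + 210q − 732019 = 0.
Discriminant: 210² + 4·732019 = 44100 + 2928076 = 2972176; √2972176 = 1724.
q = (−210 + 1724)/2 = 757, and p = q + 210 = 967.
Check: 757 · 967 = 732019.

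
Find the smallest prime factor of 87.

87 is odd.
Digit sum 15, divisible by 3.

3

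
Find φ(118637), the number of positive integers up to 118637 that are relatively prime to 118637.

Factor: 118637 = 31 · 43 · 89.
φ(118637) = (31−1) · (43−1) · (89−1) = 30 · 42 · 88 = 110880.

110880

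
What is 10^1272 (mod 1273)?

349

10^1 ≡ 10 (mod 1273)
10^2 ≡ 10^2 = 100 ≡ 100 (mod 1273)
10^4 ≡ 100^2 = 10000 ≡ 1089 (mod 1273)
10^8 ≡ 1089^2 = 1185921 ≡ 758 (mod 1273)
10^16 ≡ 758^2 = 574564 ≡ 441 (mod 1273)
10^32 ≡ 441^2 = 194481 ≡ 985 (mod 1273)
10^64 ≡ 985^2 = 970225 ≡ 199 (mod 1273)
10^128 ≡ 199^2 = 39601 ≡ 138 (mod 1273)
10^256 ≡ 138^2 = 19044 ≡ 1222 (mod 1273)
10^512 ≡ 1222^2 = 1493284 ≡ 55 (mod 1273)
10^1024 ≡ 55^2 = 3025 ≡ 479 (mod 1273)
1272 = 1024 + 128 + 64 + 32 + 16 + 8 in binary powers of 2.
So 10^1272 ≡ 479 · 138 · 199 · 985 · 441 · 758 ≡ 349 (mod 1273).
Since 349 ≠ 1, base 10 is a Fermat witness: 1273 is composite.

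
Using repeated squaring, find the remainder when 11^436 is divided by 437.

11^1 ≡ 11 (mod 437)
11^2 ≡ 11^2 = 121 ≡ 121 (mod 437)
11^4 ≡ 121^2 = 14641 ≡ 220 (mod 437)
11^8 ≡ 220^2 = 48400 ≡ 330 (mod 437)
11^16 ≡ 330^2 = 108900 ≡ 87 (mod 437)
11^32 ≡ 87^2 = 7569 ≡ 140 (mod 437)
11^64 ≡ 140^2 = 19600 ≡ 372 (mod 437)
11^128 ≡ 372^2 = 138384 ≡ 292 (mod 437)
11^256 ≡ 292^2 = 85264 ≡ 49 (mod 437)
436 = 256 + 128 + 32 + 16 + 4 in binary powers of 2.
So 11^436 ≡ 49 · 292 · 140 · 87 · 220 ≡ 315 (mod 437).
Since 315 ≠ 1, base 11 is a Fermat witness: 437 is composite.

315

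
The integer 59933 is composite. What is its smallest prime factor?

59933 is odd.
Digit sum 29, not divisible by 3.
Ends in 3: not divisible by 5.
7: 59933 = 7·8561 + 6
11: 59933 = 11·5448 + 5
13: 59933 = 13·4610 + 3
17: 59933 = 17·3525 + 8
19: 59933 = 19·3154 + 7
23: 59933 = 23·2605 + 18
29: 59933 = 29·2066 + 19
31: 59933 = 31·1933 + 10
37: 59933 = 37·1619 + 30
41: 59933 = 41·1461 + 32
43: 59933 = 43·1393 + 34
47: 59933 = 47·1275 + 8
53: 59933 = 53·1130 + 43
59: 59933 = 59·1015 + 48
61: 59933 = 61·982 + 31
67: 59933 = 67·894 + 35
71: 59933 = 71·844 + 9
73: 59933 = 73·821

73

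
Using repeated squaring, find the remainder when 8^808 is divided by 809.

1

8^1 ≡ 8 (mod 809)
8^2 ≡ 8^2 = 64 ≡ 64 (mod 809)
8^4 ≡ 64^2 = 4096 ≡ 51 (mod 809)
8^8 ≡ 51^2 = 2601 ≡ 174 (mod 809)
8^16 ≡ 174^2 = 30276 ≡ 343 (mod 809)
8^32 ≡ 343^2 = 117649 ≡ 344 (mod 809)
8^64 ≡ 344^2 = 118336 ≡ 222 (mod 809)
8^128 ≡ 222^2 = 49284 ≡ 744 (mod 809)
8^256 ≡ 744^2 = 553536 ≡ 180 (mod 809)
8^512 ≡ 180^2 = 32400 ≡ 40 (mod 809)
808 = 512 + 256 + 32 + 8 in binary powers of 2.
So 8^808 ≡ 40 · 180 · 344 · 174 ≡ 1 (mod 809).
Since the result is 1, base 8 gives no evidence that 809 is composite.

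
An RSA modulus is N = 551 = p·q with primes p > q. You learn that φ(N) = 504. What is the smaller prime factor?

φ(n) = (p−1)(q−1) = n − (p+q) + 1, so p + q = 551 − 504 + 1 = 48.
p and q are the roots of t² − 48t + 551 = 0.
Discriminant: 48² − 4·551 = 2304 − 2204 = 100; √100 = 10.
q = (48 − 10)/2 = 19, p = (48 + 10)/2 = 29.
Check: 19 · 29 = 551.

19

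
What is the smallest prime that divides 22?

2

22 is even: 2 divides it.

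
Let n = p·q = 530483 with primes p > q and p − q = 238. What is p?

857

Since p = q + 238, we have 530483 = q(q + 238), so q² + 238q − 530483 = 0.
Discriminant: 238² + 4·530483 = 56644 + 2121932 = 2178576; √2178576 = 1476.
q = (−238 + 1476)/2 = 619, and p = q + 238 = 857.
Check: 619 · 857 = 530483.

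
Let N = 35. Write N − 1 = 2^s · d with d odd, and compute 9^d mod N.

4

35 − 1 = 34 = 2^1 · 17, so d = 17.
9^1 ≡ 9 (mod 35)
9^2 ≡ 9^2 = 81 ≡ 11 (mod 35)
9^4 ≡ 11^2 = 121 ≡ 16 (mod 35)
9^8 ≡ 16^2 = 256 ≡ 11 (mod 35)
9^16 ≡ 11^2 = 121 ≡ 16 (mod 35)
17 = 16 + 1 in binary powers of 2.
So 9^17 ≡ 16 · 9 ≡ 4 (mod 35).
Squaring chain: 4; never reaches −1, so base 9 is a Miller–Rabin witness that 35 is composite.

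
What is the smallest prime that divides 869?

869 is odd.
Digit sum 23, not divisible by 3.
Ends in 9: not divisible by 5.
7: 869 = 7·124 + 1
11: 869 = 11·79

11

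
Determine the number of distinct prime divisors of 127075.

127075 = 5^2 · 5083
5083 = 13 · 391
391 = 17 · 23
127075 = 5^2 · 13 · 17 · 23, which has 4 distinct prime factors.

4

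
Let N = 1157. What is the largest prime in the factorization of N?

89

1157 = 13 · 89
89 is prime.
So 1157 = 13 · 89; the largest prime factor is 89.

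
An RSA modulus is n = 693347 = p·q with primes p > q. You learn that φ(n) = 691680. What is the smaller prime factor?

φ(n) = (p−1)(q−1) = n − (p+q) + 1, so p + q = 693347 − 691680 + 1 = 1668.
p and q are the roots of t² − 1668t + 693347 = 0.
Discriminant: 1668² − 4·693347 = 2782224 − 2773388 = 8836; √8836 = 94.
q = (1668 − 94)/2 = 787, p = (1668 + 94)/2 = 881.
Check: 787 · 881 = 693347.

787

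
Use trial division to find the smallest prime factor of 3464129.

3464129 is odd.
Digit sum 29, not divisible by 3.
Ends in 9: not divisible by 5.
7: 3464129 = 7·494875 + 4
11: 3464129 = 11·314920 + 9
13: 3464129 = 13·266471 + 6
17: 3464129 = 17·203772 + 5
19: 3464129 = 19·182322 + 11
23: 3464129 = 23·150614 + 7
29: 3464129 = 29·119452 + 21
31: 3464129 = 31·111746 + 3
37: 3464129 = 37·93625 + 4
41: 3464129 = 41·84490 + 39
43: 3464129 = 43·80561 + 6
47: 3464129 = 47·73704 + 41
53: 3464129 = 53·65360 + 49
59: 3464129 = 59·58714 + 3
61: 3464129 = 61·56789

61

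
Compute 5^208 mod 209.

81

5^1 ≡ 5 (mod 209)
5^2 ≡ 5^2 = 25 ≡ 25 (mod 209)
5^4 ≡ 25^2 = 625 ≡ 207 (mod 209)
5^8 ≡ 207^2 = 42849 ≡ 4 (mod 209)
5^16 ≡ 4^2 = 16 ≡ 16 (mod 209)
5^32 ≡ 16^2 = 256 ≡ 47 (mod 209)
5^64 ≡ 47^2 = 2209 ≡ 119 (mod 209)
5^128 ≡ 119^2 = 14161 ≡ 158 (mod 209)
208 = 128 + 64 + 16 in binary powers of 2.
So 5^208 ≡ 158 · 119 · 16 ≡ 81 (mod 209).
Since 81 ≠ 1, base 5 is a Fermat witness: 209 is composite.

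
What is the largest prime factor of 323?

323 = 17 · 19
19 is prime.
So 323 = 17 · 19; the largest prime factor is 19.

19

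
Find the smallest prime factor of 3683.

29

3683 is odd.
Digit sum 20, not divisible by 3.
Ends in 3: not divisible by 5.
7: 3683 = 7·526 + 1
11: 3683 = 11·334 + 9
13: 3683 = 13·283 + 4
17: 3683 = 17·216 + 11
19: 3683 = 19·193 + 16
23: 3683 = 23·160 + 3
29: 3683 = 29·127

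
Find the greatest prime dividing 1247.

43

1247 = 29 · 43
43 is prime.
So 1247 = 29 · 43; the largest prime factor is 43.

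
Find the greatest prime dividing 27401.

53

27401 = 11 · 2491
2491 = 47 · 53
53 is prime.
So 27401 = 11 · 47 · 53; the largest prime factor is 53.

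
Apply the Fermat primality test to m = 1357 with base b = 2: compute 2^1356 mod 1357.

997

2^1 ≡ 2 (mod 1357)
2^2 ≡ 2^2 = 4 ≡ 4 (mod 1357)
2^4 ≡ 4^2 = 16 ≡ 16 (mod 1357)
2^8 ≡ 16^2 = 256 ≡ 256 (mod 1357)
2^16 ≡ 256^2 = 65536 ≡ 400 (mod 1357)
2^32 ≡ 400^2 = 160000 ≡ 1231 (mod 1357)
2^64 ≡ 1231^2 = 1515361 ≡ 949 (mod 1357)
2^128 ≡ 949^2 = 900601 ≡ 910 (mod 1357)
2^256 ≡ 910^2 = 828100 ≡ 330 (mod 1357)
2^512 ≡ 330^2 = 108900 ≡ 340 (mod 1357)
2^1024 ≡ 340^2 = 115600 ≡ 255 (mod 1357)
1356 = 1024 + 256 + 64 + 8 + 4 in binary powers of 2.
So 2^1356 ≡ 255 · 330 · 949 · 256 · 16 ≡ 997 (mod 1357).
Since 997 ≠ 1, base 2 is a Fermat witness: 1357 is composite.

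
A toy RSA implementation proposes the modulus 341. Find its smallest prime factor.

11

341 is odd.
Digit sum 8, not divisible by 3.
Ends in 1: not divisible by 5.
7: 341 = 7·48 + 5
11: 341 = 11·31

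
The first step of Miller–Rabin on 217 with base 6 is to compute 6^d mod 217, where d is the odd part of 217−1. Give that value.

217 − 1 = 216 = 2^3 · 27, so d = 27.
6^1 ≡ 6 (mod 217)
6^2 ≡ 6^2 = 36 ≡ 36 (mod 217)
6^4 ≡ 36^2 = 1296 ≡ 211 (mod 217)
6^8 ≡ 211^2 = 44521 ≡ 36 (mod 217)
6^16 ≡ 36^2 = 1296 ≡ 211 (mod 217)
27 = 16 + 8 + 2 + 1 in binary powers of 2.
So 6^27 ≡ 211 · 36 · 36 · 6 ≡ 216 (mod 217).
Since 6^d ≡ 216 (mod 217), base 6 does not prove 217 composite.

216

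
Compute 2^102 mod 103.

1

2^1 ≡ 2 (mod 103)
2^2 ≡ 2^2 = 4 ≡ 4 (mod 103)
2^4 ≡ 4^2 = 16 ≡ 16 (mod 103)
2^8 ≡ 16^2 = 256 ≡ 50 (mod 103)
2^16 ≡ 50^2 = 2500 ≡ 28 (mod 103)
2^32 ≡ 28^2 = 784 ≡ 63 (mod 103)
2^64 ≡ 63^2 = 3969 ≡ 55 (mod 103)
102 = 64 + 32 + 4 + 2 in binary powers of 2.
So 2^102 ≡ 55 · 63 · 16 · 4 ≡ 1 (mod 103).
Since the result is 1, base 2 gives no evidence that 103 is composite.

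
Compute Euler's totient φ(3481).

Factor: 3481 = 59^2.
φ(3481) = 59^1·(59−1) = 3422.

3422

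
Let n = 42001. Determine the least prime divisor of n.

42001 is odd.
Digit sum 7, not divisible by 3.
Ends in 1: not divisible by 5.
7: 42001 = 7·6000 + 1
11: 42001 = 11·3818 + 3
13: 42001 = 13·3230 + 11
17: 42001 = 17·2470 + 11
19: 42001 = 19·2210 + 11
23: 42001 = 23·1826 + 3
29: 42001 = 29·1448 + 9
31: 42001 = 31·1354 + 27
37: 42001 = 37·1135 + 6
41: 42001 = 41·1024 + 17
43: 42001 = 43·976 + 33
47: 42001 = 47·893 + 30
53: 42001 = 53·792 + 25
59: 42001 = 59·711 + 52
61: 42001 = 61·688 + 33
67: 42001 = 67·626 + 59
71: 42001 = 71·591 + 40
73: 42001 = 73·575 + 26
79: 42001 = 79·531 + 52
83: 42001 = 83·506 + 3
89: 42001 = 89·471 + 82
97: 42001 = 97·433

97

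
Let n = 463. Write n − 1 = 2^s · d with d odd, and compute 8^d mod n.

463 − 1 = 462 = 2^1 · 231, so d = 231.
8^1 ≡ 8 (mod 463)
8^2 ≡ 8^2 = 64 ≡ 64 (mod 463)
8^4 ≡ 64^2 = 4096 ≡ 392 (mod 463)
8^8 ≡ 392^2 = 153664 ≡ 411 (mod 463)
8^16 ≡ 411^2 = 168921 ≡ 389 (mod 463)
8^32 ≡ 389^2 = 151321 ≡ 383 (mod 463)
8^64 ≡ 383^2 = 146689 ≡ 381 (mod 463)
8^128 ≡ 381^2 = 145161 ≡ 242 (mod 463)
231 = 128 + 64 + 32 + 4 + 2 + 1 in binary powers of 2.
So 8^231 ≡ 242 · 381 · 383 · 392 · 64 · 8 ≡ 1 (mod 463).
Since 8^d ≡ 1 (mod 463), base 8 does not prove 463 composite.

1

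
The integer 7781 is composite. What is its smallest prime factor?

31

7781 is odd.
Digit sum 23, not divisible by 3.
Ends in 1: not divisible by 5.
7: 7781 = 7·1111 + 4
11: 7781 = 11·707 + 4
13: 7781 = 13·598 + 7
17: 7781 = 17·457 + 12
19: 7781 = 19·409 + 10
23: 7781 = 23·338 + 7
29: 7781 = 29·268 + 9
31: 7781 = 31·251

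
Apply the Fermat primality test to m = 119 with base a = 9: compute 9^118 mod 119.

72

9^1 ≡ 9 (mod 119)
9^2 ≡ 9^2 = 81 ≡ 81 (mod 119)
9^4 ≡ 81^2 = 6561 ≡ 16 (mod 119)
9^8 ≡ 16^2 = 256 ≡ 18 (mod 119)
9^16 ≡ 18^2 = 324 ≡ 86 (mod 119)
9^32 ≡ 86^2 = 7396 ≡ 18 (mod 119)
9^64 ≡ 18^2 = 324 ≡ 86 (mod 119)
118 = 64 + 32 + 16 + 4 + 2 in binary powers of 2.
So 9^118 ≡ 86 · 18 · 86 · 16 · 81 ≡ 72 (mod 119).
Since 72 ≠ 1, base 9 is a Fermat witness: 119 is composite.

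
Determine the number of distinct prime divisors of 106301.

3

106301 = 13^2 · 629
629 = 17 · 37
106301 = 13^2 · 17 · 37, which has 3 distinct prime factors.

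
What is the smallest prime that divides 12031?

12031 is odd.
Digit sum 7, not divisible by 3.
Ends in 1: not divisible by 5.
7: 12031 = 7·1718 + 5
11: 12031 = 11·1093 + 8
13: 12031 = 13·925 + 6
17: 12031 = 17·707 + 12
19: 12031 = 19·633 + 4
23: 12031 = 23·523 + 2
29: 12031 = 29·414 + 25
31: 12031 = 31·388 + 3
37: 12031 = 37·325 + 6
41: 12031 = 41·293 + 18
43: 12031 = 43·279 + 34
47: 12031 = 47·255 + 46
53: 12031 = 53·227

53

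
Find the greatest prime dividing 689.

53

689 = 13 · 53
53 is prime.
So 689 = 13 · 53; the largest prime factor is 53.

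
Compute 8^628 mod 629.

322

8^1 ≡ 8 (mod 629)
8^2 ≡ 8^2 = 64 ≡ 64 (mod 629)
8^4 ≡ 64^2 = 4096 ≡ 322 (mod 629)
8^8 ≡ 322^2 = 103684 ≡ 528 (mod 629)
8^16 ≡ 528^2 = 278784 ≡ 137 (mod 629)
8^32 ≡ 137^2 = 18769 ≡ 528 (mod 629)
8^64 ≡ 528^2 = 278784 ≡ 137 (mod 629)
8^128 ≡ 137^2 = 18769 ≡ 528 (mod 629)
8^256 ≡ 528^2 = 278784 ≡ 137 (mod 629)
8^512 ≡ 137^2 = 18769 ≡ 528 (mod 629)
628 = 512 + 64 + 32 + 16 + 4 in binary powers of 2.
So 8^628 ≡ 528 · 137 · 528 · 137 · 322 ≡ 322 (mod 629).
Since 322 ≠ 1, base 8 is a Fermat witness: 629 is composite.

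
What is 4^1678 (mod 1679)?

4^1 ≡ 4 (mod 1679)
4^2 ≡ 4^2 = 16 ≡ 16 (mod 1679)
4^4 ≡ 16^2 = 256 ≡ 256 (mod 1679)
4^8 ≡ 256^2 = 65536 ≡ 55 (mod 1679)
4^16 ≡ 55^2 = 3025 ≡ 1346 (mod 1679)
4^32 ≡ 1346^2 = 1811716 ≡ 75 (mod 1679)
4^64 ≡ 75^2 = 5625 ≡ 588 (mod 1679)
4^128 ≡ 588^2 = 345744 ≡ 1549 (mod 1679)
4^256 ≡ 1549^2 = 2399401 ≡ 110 (mod 1679)
4^512 ≡ 110^2 = 12100 ≡ 347 (mod 1679)
4^1024 ≡ 347^2 = 120409 ≡ 1200 (mod 1679)
1678 = 1024 + 512 + 128 + 8 + 4 + 2 in binary powers of 2.
So 4^1678 ≡ 1200 · 347 · 1549 · 55 · 256 · 16 ≡ 1497 (mod 1679).
Since 1497 ≠ 1, base 4 is a Fermat witness: 1679 is composite.

1497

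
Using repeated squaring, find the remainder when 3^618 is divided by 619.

3^1 ≡ 3 (mod 619)
3^2 ≡ 3^2 = 9 ≡ 9 (mod 619)
3^4 ≡ 9^2 = 81 ≡ 81 (mod 619)
3^8 ≡ 81^2 = 6561 ≡ 371 (mod 619)
3^16 ≡ 371^2 = 137641 ≡ 223 (mod 619)
3^32 ≡ 223^2 = 49729 ≡ 209 (mod 619)
3^64 ≡ 209^2 = 43681 ≡ 351 (mod 619)
3^128 ≡ 351^2 = 123201 ≡ 20 (mod 619)
3^256 ≡ 20^2 = 400 ≡ 400 (mod 619)
3^512 ≡ 400^2 = 160000 ≡ 298 (mod 619)
618 = 512 + 64 + 32 + 8 + 2 in binary powers of 2.
So 3^618 ≡ 298 · 351 · 209 · 371 · 9 ≡ 1 (mod 619).
Since the result is 1, base 3 gives no evidence that 619 is composite.

1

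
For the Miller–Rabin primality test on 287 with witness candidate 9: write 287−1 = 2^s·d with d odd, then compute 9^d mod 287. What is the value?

287 − 1 = 286 = 2^1 · 143, so d = 143.
9^1 ≡ 9 (mod 287)
9^2 ≡ 9^2 = 81 ≡ 81 (mod 287)
9^4 ≡ 81^2 = 6561 ≡ 247 (mod 287)
9^8 ≡ 247^2 = 61009 ≡ 165 (mod 287)
9^16 ≡ 165^2 = 27225 ≡ 247 (mod 287)
9^32 ≡ 247^2 = 61009 ≡ 165 (mod 287)
9^64 ≡ 165^2 = 27225 ≡ 247 (mod 287)
9^128 ≡ 247^2 = 61009 ≡ 165 (mod 287)
143 = 128 + 8 + 4 + 2 + 1 in binary powers of 2.
So 9^143 ≡ 165 · 165 · 247 · 81 · 9 ≡ 32 (mod 287).
Squaring chain: 32; never reaches −1, so base 9 is a Miller–Rabin witness that 287 is composite.

32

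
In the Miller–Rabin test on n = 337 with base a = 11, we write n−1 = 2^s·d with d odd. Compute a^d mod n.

337 − 1 = 336 = 2^4 · 21, so d = 21.
11^1 ≡ 11 (mod 337)
11^2 ≡ 11^2 = 121 ≡ 121 (mod 337)
11^4 ≡ 121^2 = 14641 ≡ 150 (mod 337)
11^8 ≡ 150^2 = 22500 ≡ 258 (mod 337)
11^16 ≡ 258^2 = 66564 ≡ 175 (mod 337)
21 = 16 + 4 + 1 in binary powers of 2.
So 11^21 ≡ 175 · 150 · 11 ≡ 278 (mod 337).
Squaring chain: 278 → 111 → 189 → 336; reaches −1, so base 11 does not prove 337 composite.

278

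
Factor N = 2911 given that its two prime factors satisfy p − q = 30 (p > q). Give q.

41

Since p = q + 30, we have 2911 = q(q + 30), so q² + 30q − 2911 = 0.
Discriminant: 30² + 4·2911 = 900 + 11644 = 12544; √12544 = 112.
q = (−30 + 112)/2 = 41, and p = q + 30 = 71.
Check: 41 · 71 = 2911.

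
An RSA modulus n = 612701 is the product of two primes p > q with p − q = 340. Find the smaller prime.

Since p = q + 340, we have 612701 = q(q + 340), so q² + 340q − 612701 = 0.
Discriminant: 340² + 4·612701 = 115600 + 2450804 = 2566404; √2566404 = 1602.
q = (−340 + 1602)/2 = 631, and p = q + 340 = 971.
Check: 631 · 971 = 612701.

631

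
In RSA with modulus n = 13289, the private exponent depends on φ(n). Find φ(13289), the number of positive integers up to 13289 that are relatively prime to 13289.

Factor: 13289 = 97 · 137.
φ(13289) = (97−1) · (137−1) = 96 · 136 = 13056.

13056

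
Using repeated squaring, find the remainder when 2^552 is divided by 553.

64

2^1 ≡ 2 (mod 553)
2^2 ≡ 2^2 = 4 ≡ 4 (mod 553)
2^4 ≡ 4^2 = 16 ≡ 16 (mod 553)
2^8 ≡ 16^2 = 256 ≡ 256 (mod 553)
2^16 ≡ 256^2 = 65536 ≡ 282 (mod 553)
2^32 ≡ 282^2 = 79524 ≡ 445 (mod 553)
2^64 ≡ 445^2 = 198025 ≡ 51 (mod 553)
2^128 ≡ 51^2 = 2601 ≡ 389 (mod 553)
2^256 ≡ 389^2 = 151321 ≡ 352 (mod 553)
2^512 ≡ 352^2 = 123904 ≡ 32 (mod 553)
552 = 512 + 32 + 8 in binary powers of 2.
So 2^552 ≡ 32 · 445 · 256 ≡ 64 (mod 553).
Since 64 ≠ 1, base 2 is a Fermat witness: 553 is composite.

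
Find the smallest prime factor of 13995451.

97

13995451 is odd.
Digit sum 37, not divisible by 3.
Ends in 1: not divisible by 5.
7: 13995451 = 7·1999350 + 1
11: 13995451 = 11·1272313 + 8
13: 13995451 = 13·1076573 + 2
17: 13995451 = 17·823261 + 14
19: 13995451 = 19·736602 + 13
23: 13995451 = 23·608497 + 20
29: 13995451 = 29·482601 + 22
31: 13995451 = 31·451466 + 5
37: 13995451 = 37·378255 + 16
41: 13995451 = 41·341352 + 19
43: 13995451 = 43·325475 + 26
47: 13995451 = 47·297775 + 26
53: 13995451 = 53·264065 + 6
59: 13995451 = 59·237211 + 2
61: 13995451 = 61·229433 + 38
67: 13995451 = 67·208887 + 22
71: 13995451 = 71·197119 + 2
73: 13995451 = 73·191718 + 37
79: 13995451 = 79·177157 + 48
83: 13995451 = 83·168619 + 74
89: 13995451 = 89·157252 + 23
97: 13995451 = 97·144283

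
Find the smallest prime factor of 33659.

33659 is odd.
Digit sum 26, not divisible by 3.
Ends in 9: not divisible by 5.
7: 33659 = 7·4808 + 3
11: 33659 = 11·3059 + 10
13: 33659 = 13·2589 + 2
17: 33659 = 17·1979 + 16
19: 33659 = 19·1771 + 10
23: 33659 = 23·1463 + 10
29: 33659 = 29·1160 + 19
31: 33659 = 31·1085 + 24
37: 33659 = 37·909 + 26
41: 33659 = 41·820 + 39
43: 33659 = 43·782 + 33
47: 33659 = 47·716 + 7
53: 33659 = 53·635 + 4
59: 33659 = 59·570 + 29
61: 33659 = 61·551 + 48
67: 33659 = 67·502 + 25
71: 33659 = 71·474 + 5
73: 33659 = 73·461 + 6
79: 33659 = 79·426 + 5
83: 33659 = 83·405 + 44
89: 33659 = 89·378 + 17
97: 33659 = 97·347

97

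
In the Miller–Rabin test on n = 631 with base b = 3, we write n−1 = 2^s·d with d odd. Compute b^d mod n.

630

631 − 1 = 630 = 2^1 · 315, so d = 315.
3^1 ≡ 3 (mod 631)
3^2 ≡ 3^2 = 9 ≡ 9 (mod 631)
3^4 ≡ 9^2 = 81 ≡ 81 (mod 631)
3^8 ≡ 81^2 = 6561 ≡ 251 (mod 631)
3^16 ≡ 251^2 = 63001 ≡ 532 (mod 631)
3^32 ≡ 532^2 = 283024 ≡ 336 (mod 631)
3^64 ≡ 336^2 = 112896 ≡ 578 (mod 631)
3^128 ≡ 578^2 = 334084 ≡ 285 (mod 631)
3^256 ≡ 285^2 = 81225 ≡ 457 (mod 631)
315 = 256 + 32 + 16 + 8 + 2 + 1 in binary powers of 2.
So 3^315 ≡ 457 · 336 · 532 · 251 · 9 · 3 ≡ 630 (mod 631).
Since 3^d ≡ 630 (mod 631), base 3 does not prove 631 composite.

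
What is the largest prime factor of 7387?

7387 = 83 · 89
89 is prime.
So 7387 = 83 · 89; the largest prime factor is 89.

89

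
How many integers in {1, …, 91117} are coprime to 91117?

81648

Factor: 91117 = 13 · 43 · 163.
φ(91117) = (13−1) · (43−1) · (163−1) = 12 · 42 · 162 = 81648.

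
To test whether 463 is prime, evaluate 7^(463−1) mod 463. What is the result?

7^1 ≡ 7 (mod 463)
7^2 ≡ 7^2 = 49 ≡ 49 (mod 463)
7^4 ≡ 49^2 = 2401 ≡ 86 (mod 463)
7^8 ≡ 86^2 = 7396 ≡ 451 (mod 463)
7^16 ≡ 451^2 = 203401 ≡ 144 (mod 463)
7^32 ≡ 144^2 = 20736 ≡ 364 (mod 463)
7^64 ≡ 364^2 = 132496 ≡ 78 (mod 463)
7^128 ≡ 78^2 = 6084 ≡ 65 (mod 463)
7^256 ≡ 65^2 = 4225 ≡ 58 (mod 463)
462 = 256 + 128 + 64 + 8 + 4 + 2 in binary powers of 2.
So 7^462 ≡ 58 · 65 · 78 · 451 · 86 · 49 ≡ 1 (mod 463).
Since the result is 1, base 7 gives no evidence that 463 is composite.

1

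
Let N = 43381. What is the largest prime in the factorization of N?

71

43381 = 13 · 3337
3337 = 47 · 71
71 is prime.
So 43381 = 13 · 47 · 71; the largest prime factor is 71.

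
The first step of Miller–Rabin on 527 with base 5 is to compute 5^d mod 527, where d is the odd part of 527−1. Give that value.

527 − 1 = 526 = 2^1 · 263, so d = 263.
5^1 ≡ 5 (mod 527)
5^2 ≡ 5^2 = 25 ≡ 25 (mod 527)
5^4 ≡ 25^2 = 625 ≡ 98 (mod 527)
5^8 ≡ 98^2 = 9604 ≡ 118 (mod 527)
5^16 ≡ 118^2 = 13924 ≡ 222 (mod 527)
5^32 ≡ 222^2 = 49284 ≡ 273 (mod 527)
5^64 ≡ 273^2 = 74529 ≡ 222 (mod 527)
5^128 ≡ 222^2 = 49284 ≡ 273 (mod 527)
5^256 ≡ 273^2 = 74529 ≡ 222 (mod 527)
263 = 256 + 4 + 2 + 1 in binary powers of 2.
So 5^263 ≡ 222 · 98 · 25 · 5 ≡ 180 (mod 527).
Squaring chain: 180; never reaches −1, so base 5 is a Miller–Rabin witness that 527 is composite.

180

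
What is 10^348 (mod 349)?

1

10^1 ≡ 10 (mod 349)
10^2 ≡ 10^2 = 100 ≡ 100 (mod 349)
10^4 ≡ 100^2 = 10000 ≡ 228 (mod 349)
10^8 ≡ 228^2 = 51984 ≡ 332 (mod 349)
10^16 ≡ 332^2 = 110224 ≡ 289 (mod 349)
10^32 ≡ 289^2 = 83521 ≡ 110 (mod 349)
10^64 ≡ 110^2 = 12100 ≡ 234 (mod 349)
10^128 ≡ 234^2 = 54756 ≡ 312 (mod 349)
10^256 ≡ 312^2 = 97344 ≡ 322 (mod 349)
348 = 256 + 64 + 16 + 8 + 4 in binary powers of 2.
So 10^348 ≡ 322 · 234 · 289 · 332 · 228 ≡ 1 (mod 349).
Since the result is 1, base 10 gives no evidence that 349 is composite.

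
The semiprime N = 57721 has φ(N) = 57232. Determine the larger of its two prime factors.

293

φ(n) = (p−1)(q−1) = n − (p+q) + 1, so p + q = 57721 − 57232 + 1 = 490.
p and q are the roots of t² − 490t + 57721 = 0.
Discriminant: 490² − 4·57721 = 240100 − 230884 = 9216; √9216 = 96.
q = (490 − 96)/2 = 197, p = (490 + 96)/2 = 293.
Check: 197 · 293 = 57721.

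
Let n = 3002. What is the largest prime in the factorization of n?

3002 = 2 · 1501
1501 = 19 · 79
79 is prime.
So 3002 = 2 · 19 · 79; the largest prime factor is 79.

79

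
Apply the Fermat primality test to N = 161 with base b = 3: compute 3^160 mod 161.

39

3^1 ≡ 3 (mod 161)
3^2 ≡ 3^2 = 9 ≡ 9 (mod 161)
3^4 ≡ 9^2 = 81 ≡ 81 (mod 161)
3^8 ≡ 81^2 = 6561 ≡ 121 (mod 161)
3^16 ≡ 121^2 = 14641 ≡ 151 (mod 161)
3^32 ≡ 151^2 = 22801 ≡ 100 (mod 161)
3^64 ≡ 100^2 = 10000 ≡ 18 (mod 161)
3^128 ≡ 18^2 = 324 ≡ 2 (mod 161)
160 = 128 + 32 in binary powers of 2.
So 3^160 ≡ 2 · 100 ≡ 39 (mod 161).
Since 39 ≠ 1, base 3 is a Fermat witness: 161 is composite.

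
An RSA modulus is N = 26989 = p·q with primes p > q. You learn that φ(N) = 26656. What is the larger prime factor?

197

φ(n) = (p−1)(q−1) = n − (p+q) + 1, so p + q = 26989 − 26656 + 1 = 334.
p and q are the roots of t² − 334t + 26989 = 0.
Discriminant: 334² − 4·26989 = 111556 − 107956 = 3600; √3600 = 60.
q = (334 − 60)/2 = 137, p = (334 + 60)/2 = 197.
Check: 137 · 197 = 26989.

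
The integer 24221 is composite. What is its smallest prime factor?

24221 is odd.
Digit sum 11, not divisible by 3.
Ends in 1: not divisible by 5.
7: 24221 = 7·3460 + 1
11: 24221 = 11·2201 + 10
13: 24221 = 13·1863 + 2
17: 24221 = 17·1424 + 13
19: 24221 = 19·1274 + 15
23: 24221 = 23·1053 + 2
29: 24221 = 29·835 + 6
31: 24221 = 31·781 + 10
37: 24221 = 37·654 + 23
41: 24221 = 41·590 + 31
43: 24221 = 43·563 + 12
47: 24221 = 47·515 + 16
53: 24221 = 53·457

53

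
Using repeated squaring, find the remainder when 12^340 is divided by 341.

56

12^1 ≡ 12 (mod 341)
12^2 ≡ 12^2 = 144 ≡ 144 (mod 341)
12^4 ≡ 144^2 = 20736 ≡ 276 (mod 341)
12^8 ≡ 276^2 = 76176 ≡ 133 (mod 341)
12^16 ≡ 133^2 = 17689 ≡ 298 (mod 341)
12^32 ≡ 298^2 = 88804 ≡ 144 (mod 341)
12^64 ≡ 144^2 = 20736 ≡ 276 (mod 341)
12^128 ≡ 276^2 = 76176 ≡ 133 (mod 341)
12^256 ≡ 133^2 = 17689 ≡ 298 (mod 341)
340 = 256 + 64 + 16 + 4 in binary powers of 2.
So 12^340 ≡ 298 · 276 · 298 · 276 ≡ 56 (mod 341).
Since 56 ≠ 1, base 12 is a Fermat witness: 341 is composite.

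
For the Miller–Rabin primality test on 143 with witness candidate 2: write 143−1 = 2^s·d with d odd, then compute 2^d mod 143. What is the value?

46

143 − 1 = 142 = 2^1 · 71, so d = 71.
2^1 ≡ 2 (mod 143)
2^2 ≡ 2^2 = 4 ≡ 4 (mod 143)
2^4 ≡ 4^2 = 16 ≡ 16 (mod 143)
2^8 ≡ 16^2 = 256 ≡ 113 (mod 143)
2^16 ≡ 113^2 = 12769 ≡ 42 (mod 143)
2^32 ≡ 42^2 = 1764 ≡ 48 (mod 143)
2^64 ≡ 48^2 = 2304 ≡ 16 (mod 143)
71 = 64 + 4 + 2 + 1 in binary powers of 2.
So 2^71 ≡ 16 · 16 · 4 · 2 ≡ 46 (mod 143).
Squaring chain: 46; never reaches −1, so base 2 is a Miller–Rabin witness that 143 is composite.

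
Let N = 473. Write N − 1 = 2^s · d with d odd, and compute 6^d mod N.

473 − 1 = 472 = 2^3 · 59, so d = 59.
6^1 ≡ 6 (mod 473)
6^2 ≡ 6^2 = 36 ≡ 36 (mod 473)
6^4 ≡ 36^2 = 1296 ≡ 350 (mod 473)
6^8 ≡ 350^2 = 122500 ≡ 466 (mod 473)
6^16 ≡ 466^2 = 217156 ≡ 49 (mod 473)
6^32 ≡ 49^2 = 2401 ≡ 36 (mod 473)
59 = 32 + 16 + 8 + 2 + 1 in binary powers of 2.
So 6^59 ≡ 36 · 49 · 466 · 36 · 6 ≡ 79 (mod 473).
Squaring chain: 79 → 92 → 423; never reaches −1, so base 6 is a Miller–Rabin witness that 473 is composite.

79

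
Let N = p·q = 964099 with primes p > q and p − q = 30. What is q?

967

Since p = q + 30, we have 964099 = q(q + 30), so q² + 30q − 964099 = 0.
Discriminant: 30² + 4·964099 = 900 + 3856396 = 3857296; √3857296 = 1964.
q = (−30 + 1964)/2 = 967, and p = q + 30 = 997.
Check: 967 · 997 = 964099.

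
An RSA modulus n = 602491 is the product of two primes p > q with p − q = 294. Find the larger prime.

Since p = q + 294, we have 602491 = q(q + 294), so q² + 294q − 602491 = 0.
Discriminant: 294² + 4·602491 = 86436 + 2409964 = 2496400; √2496400 = 1580.
q = (−294 + 1580)/2 = 643, and p = q + 294 = 937.
Check: 643 · 937 = 602491.

937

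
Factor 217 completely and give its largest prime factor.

217 = 7 · 31
31 is prime.
So 217 = 7 · 31; the largest prime factor is 31.

31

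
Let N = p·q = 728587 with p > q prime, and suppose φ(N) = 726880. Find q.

φ(n) = (p−1)(q−1) = n − (p+q) + 1, so p + q = 728587 − 726880 + 1 = 1708.
p and q are the roots of t² − 1708t + 728587 = 0.
Discriminant: 1708² − 4·728587 = 2917264 − 2914348 = 2916; √2916 = 54.
q = (1708 − 54)/2 = 827, p = (1708 + 54)/2 = 881.
Check: 827 · 881 = 728587.

827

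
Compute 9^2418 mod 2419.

9^1 ≡ 9 (mod 2419)
9^2 ≡ 9^2 = 81 ≡ 81 (mod 2419)
9^4 ≡ 81^2 = 6561 ≡ 1723 (mod 2419)
9^8 ≡ 1723^2 = 2968729 ≡ 616 (mod 2419)
9^16 ≡ 616^2 = 379456 ≡ 2092 (mod 2419)
9^32 ≡ 2092^2 = 4376464 ≡ 493 (mod 2419)
9^64 ≡ 493^2 = 243049 ≡ 1149 (mod 2419)
9^128 ≡ 1149^2 = 1320201 ≡ 1846 (mod 2419)
9^256 ≡ 1846^2 = 3407716 ≡ 1764 (mod 2419)
9^512 ≡ 1764^2 = 3111696 ≡ 862 (mod 2419)
9^1024 ≡ 862^2 = 743044 ≡ 411 (mod 2419)
9^2048 ≡ 411^2 = 168921 ≡ 2010 (mod 2419)
2418 = 2048 + 256 + 64 + 32 + 16 + 2 in binary powers of 2.
So 9^2418 ≡ 2010 · 1764 · 1149 · 493 · 2092 · 81 ≡ 1844 (mod 2419).
Since 1844 ≠ 1, base 9 is a Fermat witness: 2419 is composite.

1844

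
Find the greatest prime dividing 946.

946 = 2 · 473
473 = 11 · 43
43 is prime.
So 946 = 2 · 11 · 43; the largest prime factor is 43.

43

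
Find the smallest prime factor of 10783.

10783 is odd.
Digit sum 19, not divisible by 3.
Ends in 3: not divisible by 5.
7: 10783 = 7·1540 + 3
11: 10783 = 11·980 + 3
13: 10783 = 13·829 + 6
17: 10783 = 17·634 + 5
19: 10783 = 19·567 + 10
23: 10783 = 23·468 + 19
29: 10783 = 29·371 + 24
31: 10783 = 31·347 + 26
37: 10783 = 37·291 + 16
41: 10783 = 41·263

41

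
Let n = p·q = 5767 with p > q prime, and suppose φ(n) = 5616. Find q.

φ(n) = (p−1)(q−1) = n − (p+q) + 1, so p + q = 5767 − 5616 + 1 = 152.
p and q are the roots of t² − 152t + 5767 = 0.
Discriminant: 152² − 4·5767 = 23104 − 23068 = 36; √36 = 6.
q = (152 − 6)/2 = 73, p = (152 + 6)/2 = 79.
Check: 73 · 79 = 5767.

73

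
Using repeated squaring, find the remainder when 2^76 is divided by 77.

9

2^1 ≡ 2 (mod 77)
2^2 ≡ 2^2 = 4 ≡ 4 (mod 77)
2^4 ≡ 4^2 = 16 ≡ 16 (mod 77)
2^8 ≡ 16^2 = 256 ≡ 25 (mod 77)
2^16 ≡ 25^2 = 625 ≡ 9 (mod 77)
2^32 ≡ 9^2 = 81 ≡ 4 (mod 77)
2^64 ≡ 4^2 = 16 ≡ 16 (mod 77)
76 = 64 + 8 + 4 in binary powers of 2.
So 2^76 ≡ 16 · 25 · 16 ≡ 9 (mod 77).
Since 9 ≠ 1, base 2 is a Fermat witness: 77 is composite.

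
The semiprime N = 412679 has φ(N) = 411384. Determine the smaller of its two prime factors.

563

φ(n) = (p−1)(q−1) = n − (p+q) + 1, so p + q = 412679 − 411384 + 1 = 1296.
p and q are the roots of t² − 1296t + 412679 = 0.
Discriminant: 1296² − 4·412679 = 1679616 − 1650716 = 28900; √28900 = 170.
q = (1296 − 170)/2 = 563, p = (1296 + 170)/2 = 733.
Check: 563 · 733 = 412679.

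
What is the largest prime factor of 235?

235 = 5 · 47
47 is prime.
So 235 = 5 · 47; the largest prime factor is 47.

47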